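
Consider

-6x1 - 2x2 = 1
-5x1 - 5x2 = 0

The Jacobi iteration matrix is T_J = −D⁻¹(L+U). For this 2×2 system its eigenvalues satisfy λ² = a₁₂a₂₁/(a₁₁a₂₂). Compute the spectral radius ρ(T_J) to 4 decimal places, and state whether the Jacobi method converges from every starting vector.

a₁₂a₂₁/(a₁₁a₂₂) = (-2)·(-5) / ((-6)·(-5)) = 0.333333
ρ = √|0.333333| = √0.333333 = 0.5774
ρ < 1, so Jacobi converges

0.5774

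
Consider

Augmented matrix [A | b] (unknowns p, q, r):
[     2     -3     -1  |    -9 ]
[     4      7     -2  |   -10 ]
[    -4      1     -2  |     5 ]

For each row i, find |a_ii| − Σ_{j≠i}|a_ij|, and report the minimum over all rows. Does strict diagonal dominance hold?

-3

row 1: |2| − (3+1) = -2
row 2: |7| − (4+2) = 1
row 3: |-2| − (4+1) = -3
minimum over rows = -3 → not strictly diagonally dominant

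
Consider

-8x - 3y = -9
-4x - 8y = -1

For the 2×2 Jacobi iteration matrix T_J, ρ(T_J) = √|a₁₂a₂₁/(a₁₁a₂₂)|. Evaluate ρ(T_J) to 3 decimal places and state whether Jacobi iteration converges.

a₁₂a₂₁/(a₁₁a₂₂) = (-3)·(-4) / ((-8)·(-8)) = 0.187500
ρ = √|0.187500| = √0.187500 = 0.433
ρ < 1, so Jacobi converges

0.433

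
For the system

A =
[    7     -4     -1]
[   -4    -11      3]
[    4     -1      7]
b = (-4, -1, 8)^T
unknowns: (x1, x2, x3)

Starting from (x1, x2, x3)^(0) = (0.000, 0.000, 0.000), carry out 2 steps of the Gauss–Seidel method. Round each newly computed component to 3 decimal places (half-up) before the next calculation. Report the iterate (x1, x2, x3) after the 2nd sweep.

Iteration 1:
  x1 = (-4 - (-4)·0.000 - (-1)·0.000) / (7) = -0.571
  x2 = (-1 - (-4)·-0.571 - (3)·0.000) / (-11) = 0.299
  x3 = (8 - (4)·-0.571 - (-1)·0.299) / (7) = 1.512
Iteration 2:
  x1 = (-4 - (-4)·0.299 - (-1)·1.512) / (7) = -0.185
  x2 = (-1 - (-4)·-0.185 - (3)·1.512) / (-11) = 0.571
  x3 = (8 - (4)·-0.185 - (-1)·0.571) / (7) = 1.330

(-0.185, 0.571, 1.330)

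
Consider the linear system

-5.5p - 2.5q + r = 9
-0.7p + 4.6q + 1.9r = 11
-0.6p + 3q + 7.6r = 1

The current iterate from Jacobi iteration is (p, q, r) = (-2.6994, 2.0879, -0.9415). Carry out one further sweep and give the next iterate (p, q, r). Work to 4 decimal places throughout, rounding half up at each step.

(-2.7566, 2.3694, -0.9057)

One sweep:
  p = (9 - (-2.5)·2.0879 - (1)·-0.9415) / (-5.5) = -2.7566
  q = (11 - (-0.7)·-2.6994 - (1.9)·-0.9415) / (4.6) = 2.3694
  r = (1 - (-0.6)·-2.6994 - (3)·2.0879) / (7.6) = -0.9057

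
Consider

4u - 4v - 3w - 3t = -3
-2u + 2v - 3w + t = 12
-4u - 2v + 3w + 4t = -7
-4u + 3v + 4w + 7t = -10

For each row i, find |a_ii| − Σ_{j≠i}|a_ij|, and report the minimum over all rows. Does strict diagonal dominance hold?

row 1: |4| − (4+3+3) = -6
row 2: |2| − (2+3+1) = -4
row 3: |3| − (4+2+4) = -7
row 4: |7| − (4+3+4) = -4
minimum over rows = -7 → not strictly diagonally dominant

-7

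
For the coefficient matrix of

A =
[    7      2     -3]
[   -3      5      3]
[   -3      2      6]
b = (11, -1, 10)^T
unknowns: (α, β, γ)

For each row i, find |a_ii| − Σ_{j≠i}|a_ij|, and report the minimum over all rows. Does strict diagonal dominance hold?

-1

row 1: |7| − (2+3) = 2
row 2: |5| − (3+3) = -1
row 3: |6| − (3+2) = 1
minimum over rows = -1 → not strictly diagonally dominant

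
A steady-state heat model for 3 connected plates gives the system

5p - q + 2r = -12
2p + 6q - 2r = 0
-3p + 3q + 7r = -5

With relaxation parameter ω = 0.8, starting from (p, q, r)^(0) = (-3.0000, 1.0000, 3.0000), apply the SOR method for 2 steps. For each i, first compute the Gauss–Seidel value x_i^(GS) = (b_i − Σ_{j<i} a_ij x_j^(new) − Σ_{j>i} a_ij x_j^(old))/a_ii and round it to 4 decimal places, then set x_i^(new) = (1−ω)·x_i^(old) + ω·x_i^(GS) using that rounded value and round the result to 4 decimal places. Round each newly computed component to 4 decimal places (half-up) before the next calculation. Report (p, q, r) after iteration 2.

(-1.7203, 0.3675, -1.6385)

Iteration 1:
  p: GS value = (-12 - (-1)·1.0000 - (2)·3.0000) / (5) = -3.4000;  p ← (1−ω)·-3.0000 + ω·-3.4000 = -3.3200
  q: GS value = (0 - (2)·-3.3200 - (-2)·3.0000) / (6) = 2.1067;  q ← (1−ω)·1.0000 + ω·2.1067 = 1.8854
  r: GS value = (-5 - (-3)·-3.3200 - (3)·1.8854) / (7) = -2.9452;  r ← (1−ω)·3.0000 + ω·-2.9452 = -1.7562
Iteration 2:
  p: GS value = (-12 - (-1)·1.8854 - (2)·-1.7562) / (5) = -1.3204;  p ← (1−ω)·-3.3200 + ω·-1.3204 = -1.7203
  q: GS value = (0 - (2)·-1.7203 - (-2)·-1.7562) / (6) = -0.0120;  q ← (1−ω)·1.8854 + ω·-0.0120 = 0.3675
  r: GS value = (-5 - (-3)·-1.7203 - (3)·0.3675) / (7) = -1.6091;  r ← (1−ω)·-1.7562 + ω·-1.6091 = -1.6385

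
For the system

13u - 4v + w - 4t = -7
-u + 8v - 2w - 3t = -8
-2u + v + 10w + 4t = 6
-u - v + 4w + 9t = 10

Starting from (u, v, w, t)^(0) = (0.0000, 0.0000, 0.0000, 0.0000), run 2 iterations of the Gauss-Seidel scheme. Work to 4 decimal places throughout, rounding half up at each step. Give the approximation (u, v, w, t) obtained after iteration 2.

Iteration 1:
  u = (-7 - (-4)·0.0000 - (1)·0.0000 - (-4)·0.0000) / (13) = -0.5385
  v = (-8 - (-1)·-0.5385 - (-2)·0.0000 - (-3)·0.0000) / (8) = -1.0673
  w = (6 - (-2)·-0.5385 - (1)·-1.0673 - (4)·0.0000) / (10) = 0.5990
  t = (10 - (-1)·-0.5385 - (-1)·-1.0673 - (4)·0.5990) / (9) = 0.6665
Iteration 2:
  u = (-7 - (-4)·-1.0673 - (1)·0.5990 - (-4)·0.6665) / (13) = -0.7079
  v = (-8 - (-1)·-0.7079 - (-2)·0.5990 - (-3)·0.6665) / (8) = -0.6888
  w = (6 - (-2)·-0.7079 - (1)·-0.6888 - (4)·0.6665) / (10) = 0.2607
  t = (10 - (-1)·-0.7079 - (-1)·-0.6888 - (4)·0.2607) / (9) = 0.8401

(-0.7079, -0.6888, 0.2607, 0.8401)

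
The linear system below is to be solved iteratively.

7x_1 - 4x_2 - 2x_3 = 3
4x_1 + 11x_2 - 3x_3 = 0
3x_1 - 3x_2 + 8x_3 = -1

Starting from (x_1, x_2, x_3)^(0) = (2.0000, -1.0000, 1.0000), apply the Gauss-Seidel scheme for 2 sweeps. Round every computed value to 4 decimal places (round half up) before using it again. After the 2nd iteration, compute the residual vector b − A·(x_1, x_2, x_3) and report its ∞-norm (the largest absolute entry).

Iteration 1:
  x_1 = (3 - (-4)·-1.0000 - (-2)·1.0000) / (7) = 0.1429
  x_2 = (0 - (4)·0.1429 - (-3)·1.0000) / (11) = 0.2208
  x_3 = (-1 - (3)·0.1429 - (-3)·0.2208) / (8) = -0.0958
Iteration 2:
  x_1 = (3 - (-4)·0.2208 - (-2)·-0.0958) / (7) = 0.5274
  x_2 = (0 - (4)·0.5274 - (-3)·-0.0958) / (11) = -0.2179
  x_3 = (-1 - (3)·0.5274 - (-3)·-0.2179) / (8) = -0.4045
Residual b − A·x = (-2.3724, -0.9262, 0.0001); ∞-norm = 2.3724

2.3724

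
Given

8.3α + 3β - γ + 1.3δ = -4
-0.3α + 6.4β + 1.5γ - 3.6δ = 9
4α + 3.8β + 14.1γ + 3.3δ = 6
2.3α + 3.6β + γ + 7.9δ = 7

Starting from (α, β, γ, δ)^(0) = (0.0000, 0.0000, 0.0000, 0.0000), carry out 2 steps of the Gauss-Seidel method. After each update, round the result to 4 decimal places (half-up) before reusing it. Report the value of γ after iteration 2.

Iteration 1:
  α = (-4 - (3)·0.0000 - (-1)·0.0000 - (1.3)·0.0000) / (8.3) = -0.4819
  β = (9 - (-0.3)·-0.4819 - (1.5)·0.0000 - (-3.6)·0.0000) / (6.4) = 1.3837
  γ = (6 - (4)·-0.4819 - (3.8)·1.3837 - (3.3)·0.0000) / (14.1) = 0.1893
  δ = (7 - (2.3)·-0.4819 - (3.6)·1.3837 - (1)·0.1893) / (7.9) = 0.3719
Iteration 2:
  α = (-4 - (3)·1.3837 - (-1)·0.1893 - (1.3)·0.3719) / (8.3) = -1.0175
  β = (9 - (-0.3)·-1.0175 - (1.5)·0.1893 - (-3.6)·0.3719) / (6.4) = 1.5234
  γ = (6 - (4)·-1.0175 - (3.8)·1.5234 - (3.3)·0.3719) / (14.1) = 0.2166
  δ = (7 - (2.3)·-1.0175 - (3.6)·1.5234 - (1)·0.2166) / (7.9) = 0.4607

0.2166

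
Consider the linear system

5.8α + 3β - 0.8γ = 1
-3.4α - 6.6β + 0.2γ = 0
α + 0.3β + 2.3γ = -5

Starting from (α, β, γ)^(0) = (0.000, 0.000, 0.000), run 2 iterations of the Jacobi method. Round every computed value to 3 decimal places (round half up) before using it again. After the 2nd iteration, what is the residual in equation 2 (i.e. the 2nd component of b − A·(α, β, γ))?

-0.998

Iteration 1:
  α = (1 - (3)·0.000 - (-0.8)·0.000) / (5.8) = 0.172
  β = (0 - (-3.4)·0.000 - (0.2)·0.000) / (-6.6) = 0.000
  γ = (-5 - (1)·0.000 - (0.3)·0.000) / (2.3) = -2.174
Iteration 2:
  α = (1 - (3)·0.000 - (-0.8)·-2.174) / (5.8) = -0.127
  β = (0 - (-3.4)·0.172 - (0.2)·-2.174) / (-6.6) = -0.154
  γ = (-5 - (1)·0.172 - (0.3)·0.000) / (2.3) = -2.249
Residual b − A·x = (0.399, -0.998, 0.346)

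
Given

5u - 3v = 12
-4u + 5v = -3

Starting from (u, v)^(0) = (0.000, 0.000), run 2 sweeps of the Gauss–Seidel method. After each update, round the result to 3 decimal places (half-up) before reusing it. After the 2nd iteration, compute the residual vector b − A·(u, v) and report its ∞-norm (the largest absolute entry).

1.902

Iteration 1:
  u = (12 - (-3)·0.000) / (5) = 2.400
  v = (-3 - (-4)·2.400) / (5) = 1.320
Iteration 2:
  u = (12 - (-3)·1.320) / (5) = 3.192
  v = (-3 - (-4)·3.192) / (5) = 1.954
Residual b − A·x = (1.902, -0.002); ∞-norm = 1.902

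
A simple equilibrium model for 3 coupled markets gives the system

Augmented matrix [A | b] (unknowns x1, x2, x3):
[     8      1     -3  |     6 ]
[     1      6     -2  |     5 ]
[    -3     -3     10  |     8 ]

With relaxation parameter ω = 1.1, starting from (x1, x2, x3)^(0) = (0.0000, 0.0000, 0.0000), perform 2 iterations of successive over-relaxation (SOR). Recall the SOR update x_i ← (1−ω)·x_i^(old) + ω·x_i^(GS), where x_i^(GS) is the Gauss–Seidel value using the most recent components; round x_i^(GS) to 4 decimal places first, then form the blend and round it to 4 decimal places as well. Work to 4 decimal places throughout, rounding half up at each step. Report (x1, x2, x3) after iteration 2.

Iteration 1:
  x1: GS value = (6 - (1)·0.0000 - (-3)·0.0000) / (8) = 0.7500;  x1 ← (1−ω)·0.0000 + ω·0.7500 = 0.8250
  x2: GS value = (5 - (1)·0.8250 - (-2)·0.0000) / (6) = 0.6958;  x2 ← (1−ω)·0.0000 + ω·0.6958 = 0.7654
  x3: GS value = (8 - (-3)·0.8250 - (-3)·0.7654) / (10) = 1.2771;  x3 ← (1−ω)·0.0000 + ω·1.2771 = 1.4048
Iteration 2:
  x1: GS value = (6 - (1)·0.7654 - (-3)·1.4048) / (8) = 1.1811;  x1 ← (1−ω)·0.8250 + ω·1.1811 = 1.2167
  x2: GS value = (5 - (1)·1.2167 - (-2)·1.4048) / (6) = 1.0988;  x2 ← (1−ω)·0.7654 + ω·1.0988 = 1.1321
  x3: GS value = (8 - (-3)·1.2167 - (-3)·1.1321) / (10) = 1.5046;  x3 ← (1−ω)·1.4048 + ω·1.5046 = 1.5146

(1.2167, 1.1321, 1.5146)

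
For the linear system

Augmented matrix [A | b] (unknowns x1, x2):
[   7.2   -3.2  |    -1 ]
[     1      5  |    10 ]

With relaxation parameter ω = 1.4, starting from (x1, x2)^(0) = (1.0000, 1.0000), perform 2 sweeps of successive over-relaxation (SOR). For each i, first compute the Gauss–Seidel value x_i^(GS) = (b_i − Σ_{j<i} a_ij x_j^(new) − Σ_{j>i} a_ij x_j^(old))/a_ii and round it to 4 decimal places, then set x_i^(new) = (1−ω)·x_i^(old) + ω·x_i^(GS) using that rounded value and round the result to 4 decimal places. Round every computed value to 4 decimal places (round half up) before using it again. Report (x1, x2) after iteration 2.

Iteration 1:
  x1: GS value = (-1 - (-3.2)·1.0000) / (7.2) = 0.3056;  x1 ← (1−ω)·1.0000 + ω·0.3056 = 0.0278
  x2: GS value = (10 - (1)·0.0278) / (5) = 1.9944;  x2 ← (1−ω)·1.0000 + ω·1.9944 = 2.3922
Iteration 2:
  x1: GS value = (-1 - (-3.2)·2.3922) / (7.2) = 0.9243;  x1 ← (1−ω)·0.0278 + ω·0.9243 = 1.2829
  x2: GS value = (10 - (1)·1.2829) / (5) = 1.7434;  x2 ← (1−ω)·2.3922 + ω·1.7434 = 1.4839

(1.2829, 1.4839)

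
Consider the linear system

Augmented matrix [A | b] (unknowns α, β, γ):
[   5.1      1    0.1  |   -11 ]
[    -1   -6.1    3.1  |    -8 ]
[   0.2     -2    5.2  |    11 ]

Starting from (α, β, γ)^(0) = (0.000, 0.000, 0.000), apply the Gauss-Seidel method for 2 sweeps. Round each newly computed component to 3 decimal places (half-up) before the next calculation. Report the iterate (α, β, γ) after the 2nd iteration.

(-2.539, 3.170, 3.432)

Iteration 1:
  α = (-11 - (1)·0.000 - (0.1)·0.000) / (5.1) = -2.157
  β = (-8 - (-1)·-2.157 - (3.1)·0.000) / (-6.1) = 1.665
  γ = (11 - (0.2)·-2.157 - (-2)·1.665) / (5.2) = 2.839
Iteration 2:
  α = (-11 - (1)·1.665 - (0.1)·2.839) / (5.1) = -2.539
  β = (-8 - (-1)·-2.539 - (3.1)·2.839) / (-6.1) = 3.170
  γ = (11 - (0.2)·-2.539 - (-2)·3.170) / (5.2) = 3.432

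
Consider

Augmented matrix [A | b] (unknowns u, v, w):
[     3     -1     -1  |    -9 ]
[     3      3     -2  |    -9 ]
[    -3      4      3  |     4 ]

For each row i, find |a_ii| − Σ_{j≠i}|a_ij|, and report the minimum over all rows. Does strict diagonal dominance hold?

-4

row 1: |3| − (1+1) = 1
row 2: |3| − (3+2) = -2
row 3: |3| − (3+4) = -4
minimum over rows = -4 → not strictly diagonally dominant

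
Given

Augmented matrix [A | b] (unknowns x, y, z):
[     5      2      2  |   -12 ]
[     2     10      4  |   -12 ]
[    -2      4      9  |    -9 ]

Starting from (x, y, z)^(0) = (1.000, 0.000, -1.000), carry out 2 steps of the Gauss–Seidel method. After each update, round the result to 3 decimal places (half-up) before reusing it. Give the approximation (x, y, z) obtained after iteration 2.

Iteration 1:
  x = (-12 - (2)·0.000 - (2)·-1.000) / (5) = -2.000
  y = (-12 - (2)·-2.000 - (4)·-1.000) / (10) = -0.400
  z = (-9 - (-2)·-2.000 - (4)·-0.400) / (9) = -1.267
Iteration 2:
  x = (-12 - (2)·-0.400 - (2)·-1.267) / (5) = -1.733
  y = (-12 - (2)·-1.733 - (4)·-1.267) / (10) = -0.347
  z = (-9 - (-2)·-1.733 - (4)·-0.347) / (9) = -1.231

(-1.733, -0.347, -1.231)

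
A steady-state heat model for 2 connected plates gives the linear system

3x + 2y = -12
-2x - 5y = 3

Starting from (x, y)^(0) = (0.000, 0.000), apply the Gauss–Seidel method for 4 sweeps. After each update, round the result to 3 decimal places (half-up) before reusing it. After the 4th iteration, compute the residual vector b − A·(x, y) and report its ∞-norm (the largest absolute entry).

0.038

Iteration 1:
  x = (-12 - (2)·0.000) / (3) = -4.000
  y = (3 - (-2)·-4.000) / (-5) = 1.000
Iteration 2:
  x = (-12 - (2)·1.000) / (3) = -4.667
  y = (3 - (-2)·-4.667) / (-5) = 1.267
Iteration 3:
  x = (-12 - (2)·1.267) / (3) = -4.845
  y = (3 - (-2)·-4.845) / (-5) = 1.338
Iteration 4:
  x = (-12 - (2)·1.338) / (3) = -4.892
  y = (3 - (-2)·-4.892) / (-5) = 1.357
Residual b − A·x = (-0.038, 0.001); ∞-norm = 0.038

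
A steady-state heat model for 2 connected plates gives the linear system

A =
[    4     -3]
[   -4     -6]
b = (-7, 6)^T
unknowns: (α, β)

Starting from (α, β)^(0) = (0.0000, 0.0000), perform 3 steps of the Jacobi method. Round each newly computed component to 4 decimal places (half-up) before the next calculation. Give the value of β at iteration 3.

Iteration 1:
  α = (-7 - (-3)·0.0000) / (4) = -1.7500
  β = (6 - (-4)·0.0000) / (-6) = -1.0000
Iteration 2:
  α = (-7 - (-3)·-1.0000) / (4) = -2.5000
  β = (6 - (-4)·-1.7500) / (-6) = 0.1667
Iteration 3:
  α = (-7 - (-3)·0.1667) / (4) = -1.6250
  β = (6 - (-4)·-2.5000) / (-6) = 0.6667

0.6667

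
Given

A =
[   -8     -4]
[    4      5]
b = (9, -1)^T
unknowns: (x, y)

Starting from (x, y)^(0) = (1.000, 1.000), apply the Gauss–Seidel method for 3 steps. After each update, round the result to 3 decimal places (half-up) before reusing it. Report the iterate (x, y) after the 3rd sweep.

(-1.695, 1.156)

Iteration 1:
  x = (9 - (-4)·1.000) / (-8) = -1.625
  y = (-1 - (4)·-1.625) / (5) = 1.100
Iteration 2:
  x = (9 - (-4)·1.100) / (-8) = -1.675
  y = (-1 - (4)·-1.675) / (5) = 1.140
Iteration 3:
  x = (9 - (-4)·1.140) / (-8) = -1.695
  y = (-1 - (4)·-1.695) / (5) = 1.156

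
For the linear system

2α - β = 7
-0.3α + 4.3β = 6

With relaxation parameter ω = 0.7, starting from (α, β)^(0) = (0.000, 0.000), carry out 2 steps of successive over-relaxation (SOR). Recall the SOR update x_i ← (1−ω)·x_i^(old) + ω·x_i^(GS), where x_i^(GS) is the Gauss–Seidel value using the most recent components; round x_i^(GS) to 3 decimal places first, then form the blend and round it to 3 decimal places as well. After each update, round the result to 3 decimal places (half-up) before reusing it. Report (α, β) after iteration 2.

(3.569, 1.480)

Iteration 1:
  α: GS value = (7 - (-1)·0.000) / (2) = 3.500;  α ← (1−ω)·0.000 + ω·3.500 = 2.450
  β: GS value = (6 - (-0.3)·2.450) / (4.3) = 1.566;  β ← (1−ω)·0.000 + ω·1.566 = 1.096
Iteration 2:
  α: GS value = (7 - (-1)·1.096) / (2) = 4.048;  α ← (1−ω)·2.450 + ω·4.048 = 3.569
  β: GS value = (6 - (-0.3)·3.569) / (4.3) = 1.644;  β ← (1−ω)·1.096 + ω·1.644 = 1.480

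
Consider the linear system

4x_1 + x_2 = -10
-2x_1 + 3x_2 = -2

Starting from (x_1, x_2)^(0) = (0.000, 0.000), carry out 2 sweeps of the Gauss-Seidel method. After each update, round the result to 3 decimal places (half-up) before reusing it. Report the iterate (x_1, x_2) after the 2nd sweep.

(-1.917, -1.945)

Iteration 1:
  x_1 = (-10 - (1)·0.000) / (4) = -2.500
  x_2 = (-2 - (-2)·-2.500) / (3) = -2.333
Iteration 2:
  x_1 = (-10 - (1)·-2.333) / (4) = -1.917
  x_2 = (-2 - (-2)·-1.917) / (3) = -1.945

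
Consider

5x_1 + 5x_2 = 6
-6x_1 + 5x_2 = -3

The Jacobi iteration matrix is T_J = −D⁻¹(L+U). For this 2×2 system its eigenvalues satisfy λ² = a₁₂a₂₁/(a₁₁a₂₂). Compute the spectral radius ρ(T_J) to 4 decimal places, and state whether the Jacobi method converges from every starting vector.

a₁₂a₂₁/(a₁₁a₂₂) = (5)·(-6) / ((5)·(5)) = -1.200000
ρ = √|-1.200000| = √1.200000 = 1.0954
ρ > 1, so Jacobi diverges

1.0954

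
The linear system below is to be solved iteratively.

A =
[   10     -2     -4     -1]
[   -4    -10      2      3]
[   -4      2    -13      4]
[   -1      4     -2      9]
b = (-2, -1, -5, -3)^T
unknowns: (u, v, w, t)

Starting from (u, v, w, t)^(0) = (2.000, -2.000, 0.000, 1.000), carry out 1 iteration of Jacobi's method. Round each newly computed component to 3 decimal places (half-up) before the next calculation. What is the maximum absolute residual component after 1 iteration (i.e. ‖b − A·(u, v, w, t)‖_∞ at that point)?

Iteration 1:
  u = (-2 - (-2)·-2.000 - (-4)·0.000 - (-1)·1.000) / (10) = -0.500
  v = (-1 - (-4)·2.000 - (2)·0.000 - (3)·1.000) / (-10) = -0.400
  w = (-5 - (-4)·2.000 - (2)·-2.000 - (4)·1.000) / (-13) = -0.231
  t = (-3 - (-1)·2.000 - (4)·-2.000 - (-2)·0.000) / (9) = 0.778
Residual b − A·x = (2.054, -8.872, -12.315, -9.364); ∞-norm = 12.315

12.315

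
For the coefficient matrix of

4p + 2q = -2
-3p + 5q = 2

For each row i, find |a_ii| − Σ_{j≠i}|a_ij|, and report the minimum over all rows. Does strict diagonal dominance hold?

2

row 1: |4| − (2) = 2
row 2: |5| − (3) = 2
minimum over rows = 2 → strictly diagonally dominant (convergence guaranteed)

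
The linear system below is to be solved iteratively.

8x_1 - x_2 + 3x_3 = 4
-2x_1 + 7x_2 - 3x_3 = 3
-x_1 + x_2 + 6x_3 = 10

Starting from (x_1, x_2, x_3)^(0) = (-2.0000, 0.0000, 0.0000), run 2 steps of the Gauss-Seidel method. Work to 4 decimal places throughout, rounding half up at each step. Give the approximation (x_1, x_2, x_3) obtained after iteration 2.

Iteration 1:
  x_1 = (4 - (-1)·0.0000 - (3)·0.0000) / (8) = 0.5000
  x_2 = (3 - (-2)·0.5000 - (-3)·0.0000) / (7) = 0.5714
  x_3 = (10 - (-1)·0.5000 - (1)·0.5714) / (6) = 1.6548
Iteration 2:
  x_1 = (4 - (-1)·0.5714 - (3)·1.6548) / (8) = -0.0491
  x_2 = (3 - (-2)·-0.0491 - (-3)·1.6548) / (7) = 1.1237
  x_3 = (10 - (-1)·-0.0491 - (1)·1.1237) / (6) = 1.4712

(-0.0491, 1.1237, 1.4712)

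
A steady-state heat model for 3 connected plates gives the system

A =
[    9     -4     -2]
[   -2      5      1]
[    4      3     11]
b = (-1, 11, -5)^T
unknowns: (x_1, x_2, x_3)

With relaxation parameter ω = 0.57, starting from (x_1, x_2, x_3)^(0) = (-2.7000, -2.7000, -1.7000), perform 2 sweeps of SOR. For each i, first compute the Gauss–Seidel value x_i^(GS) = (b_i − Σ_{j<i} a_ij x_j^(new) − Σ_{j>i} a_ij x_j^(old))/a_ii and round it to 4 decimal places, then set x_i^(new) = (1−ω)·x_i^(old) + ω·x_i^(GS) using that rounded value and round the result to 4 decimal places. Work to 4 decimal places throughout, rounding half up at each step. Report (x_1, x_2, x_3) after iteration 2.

Iteration 1:
  x_1: GS value = (-1 - (-4)·-2.7000 - (-2)·-1.7000) / (9) = -1.6889;  x_1 ← (1−ω)·-2.7000 + ω·-1.6889 = -2.1237
  x_2: GS value = (11 - (-2)·-2.1237 - (1)·-1.7000) / (5) = 1.6905;  x_2 ← (1−ω)·-2.7000 + ω·1.6905 = -0.1974
  x_3: GS value = (-5 - (4)·-2.1237 - (3)·-0.1974) / (11) = 0.3715;  x_3 ← (1−ω)·-1.7000 + ω·0.3715 = -0.5192
Iteration 2:
  x_1: GS value = (-1 - (-4)·-0.1974 - (-2)·-0.5192) / (9) = -0.3142;  x_1 ← (1−ω)·-2.1237 + ω·-0.3142 = -1.0923
  x_2: GS value = (11 - (-2)·-1.0923 - (1)·-0.5192) / (5) = 1.8669;  x_2 ← (1−ω)·-0.1974 + ω·1.8669 = 0.9793
  x_3: GS value = (-5 - (4)·-1.0923 - (3)·0.9793) / (11) = -0.3244;  x_3 ← (1−ω)·-0.5192 + ω·-0.3244 = -0.4082

(-1.0923, 0.9793, -0.4082)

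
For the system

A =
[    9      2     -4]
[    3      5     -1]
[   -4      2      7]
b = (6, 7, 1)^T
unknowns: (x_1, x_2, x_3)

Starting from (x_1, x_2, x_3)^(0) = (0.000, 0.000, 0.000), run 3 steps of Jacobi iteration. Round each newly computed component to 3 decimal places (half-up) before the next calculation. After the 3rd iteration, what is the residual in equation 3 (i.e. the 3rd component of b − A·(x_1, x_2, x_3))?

0.003

Iteration 1:
  x_1 = (6 - (2)·0.000 - (-4)·0.000) / (9) = 0.667
  x_2 = (7 - (3)·0.000 - (-1)·0.000) / (5) = 1.400
  x_3 = (1 - (-4)·0.000 - (2)·0.000) / (7) = 0.143
Iteration 2:
  x_1 = (6 - (2)·1.400 - (-4)·0.143) / (9) = 0.419
  x_2 = (7 - (3)·0.667 - (-1)·0.143) / (5) = 1.028
  x_3 = (1 - (-4)·0.667 - (2)·1.400) / (7) = 0.124
Iteration 3:
  x_1 = (6 - (2)·1.028 - (-4)·0.124) / (9) = 0.493
  x_2 = (7 - (3)·0.419 - (-1)·0.124) / (5) = 1.173
  x_3 = (1 - (-4)·0.419 - (2)·1.028) / (7) = 0.089
Residual b − A·x = (-0.427, -0.255, 0.003)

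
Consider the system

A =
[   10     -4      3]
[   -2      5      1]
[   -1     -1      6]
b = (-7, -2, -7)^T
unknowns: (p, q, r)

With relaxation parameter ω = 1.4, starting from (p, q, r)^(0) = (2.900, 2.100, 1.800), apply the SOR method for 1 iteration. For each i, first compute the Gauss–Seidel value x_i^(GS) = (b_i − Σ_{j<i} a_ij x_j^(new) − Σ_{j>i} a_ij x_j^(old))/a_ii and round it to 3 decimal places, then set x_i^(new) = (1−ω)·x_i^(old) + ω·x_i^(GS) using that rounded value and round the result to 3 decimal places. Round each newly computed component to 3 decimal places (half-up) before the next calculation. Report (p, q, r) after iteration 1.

Iteration 1:
  p: GS value = (-7 - (-4)·2.100 - (3)·1.800) / (10) = -0.400;  p ← (1−ω)·2.900 + ω·-0.400 = -1.720
  q: GS value = (-2 - (-2)·-1.720 - (1)·1.800) / (5) = -1.448;  q ← (1−ω)·2.100 + ω·-1.448 = -2.867
  r: GS value = (-7 - (-1)·-1.720 - (-1)·-2.867) / (6) = -1.931;  r ← (1−ω)·1.800 + ω·-1.931 = -3.423

(-1.720, -2.867, -3.423)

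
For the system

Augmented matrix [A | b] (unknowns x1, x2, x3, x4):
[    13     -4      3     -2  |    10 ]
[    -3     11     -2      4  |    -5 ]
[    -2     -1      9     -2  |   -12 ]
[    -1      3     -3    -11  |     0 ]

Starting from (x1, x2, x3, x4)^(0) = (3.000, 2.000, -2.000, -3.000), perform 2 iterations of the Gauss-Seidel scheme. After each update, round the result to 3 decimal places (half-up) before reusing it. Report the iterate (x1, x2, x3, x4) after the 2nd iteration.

Iteration 1:
  x1 = (10 - (-4)·2.000 - (3)·-2.000 - (-2)·-3.000) / (13) = 1.385
  x2 = (-5 - (-3)·1.385 - (-2)·-2.000 - (4)·-3.000) / (11) = 0.650
  x3 = (-12 - (-2)·1.385 - (-1)·0.650 - (-2)·-3.000) / (9) = -1.620
  x4 = (0 - (-1)·1.385 - (3)·0.650 - (-3)·-1.620) / (-11) = 0.493
Iteration 2:
  x1 = (10 - (-4)·0.650 - (3)·-1.620 - (-2)·0.493) / (13) = 1.419
  x2 = (-5 - (-3)·1.419 - (-2)·-1.620 - (4)·0.493) / (11) = -0.541
  x3 = (-12 - (-2)·1.419 - (-1)·-0.541 - (-2)·0.493) / (9) = -0.969
  x4 = (0 - (-1)·1.419 - (3)·-0.541 - (-3)·-0.969) / (-11) = -0.012

(1.419, -0.541, -0.969, -0.012)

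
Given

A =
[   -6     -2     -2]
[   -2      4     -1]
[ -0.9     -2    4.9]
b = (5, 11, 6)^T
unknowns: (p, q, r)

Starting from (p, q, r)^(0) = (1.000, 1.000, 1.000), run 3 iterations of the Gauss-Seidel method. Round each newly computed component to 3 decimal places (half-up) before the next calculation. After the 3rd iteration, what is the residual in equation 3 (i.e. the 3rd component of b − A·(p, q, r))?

-0.002

Iteration 1:
  p = (5 - (-2)·1.000 - (-2)·1.000) / (-6) = -1.500
  q = (11 - (-2)·-1.500 - (-1)·1.000) / (4) = 2.250
  r = (6 - (-0.9)·-1.500 - (-2)·2.250) / (4.9) = 1.867
Iteration 2:
  p = (5 - (-2)·2.250 - (-2)·1.867) / (-6) = -2.206
  q = (11 - (-2)·-2.206 - (-1)·1.867) / (4) = 2.114
  r = (6 - (-0.9)·-2.206 - (-2)·2.114) / (4.9) = 1.682
Iteration 3:
  p = (5 - (-2)·2.114 - (-2)·1.682) / (-6) = -2.099
  q = (11 - (-2)·-2.099 - (-1)·1.682) / (4) = 2.121
  r = (6 - (-0.9)·-2.099 - (-2)·2.121) / (4.9) = 1.705
Residual b − A·x = (0.058, 0.023, -0.002)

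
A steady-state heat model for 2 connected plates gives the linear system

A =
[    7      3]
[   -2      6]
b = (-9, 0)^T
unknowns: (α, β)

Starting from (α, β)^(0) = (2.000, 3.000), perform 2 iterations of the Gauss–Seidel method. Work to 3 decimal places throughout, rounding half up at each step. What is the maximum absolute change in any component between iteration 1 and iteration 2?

1.653

Iteration 1:
  α = (-9 - (3)·3.000) / (7) = -2.571
  β = (0 - (-2)·-2.571) / (6) = -0.857
Iteration 2:
  α = (-9 - (3)·-0.857) / (7) = -0.918
  β = (0 - (-2)·-0.918) / (6) = -0.306
Change: (1.653, 0.551) → max |·| = 1.653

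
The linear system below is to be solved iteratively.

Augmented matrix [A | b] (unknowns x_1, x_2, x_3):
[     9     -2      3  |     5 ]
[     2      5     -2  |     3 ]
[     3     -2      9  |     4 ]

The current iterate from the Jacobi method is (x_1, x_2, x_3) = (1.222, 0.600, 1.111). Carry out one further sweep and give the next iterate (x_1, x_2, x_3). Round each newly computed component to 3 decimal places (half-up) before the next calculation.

One sweep:
  x_1 = (5 - (-2)·0.600 - (3)·1.111) / (9) = 0.319
  x_2 = (3 - (2)·1.222 - (-2)·1.111) / (5) = 0.556
  x_3 = (4 - (3)·1.222 - (-2)·0.600) / (9) = 0.170

(0.319, 0.556, 0.170)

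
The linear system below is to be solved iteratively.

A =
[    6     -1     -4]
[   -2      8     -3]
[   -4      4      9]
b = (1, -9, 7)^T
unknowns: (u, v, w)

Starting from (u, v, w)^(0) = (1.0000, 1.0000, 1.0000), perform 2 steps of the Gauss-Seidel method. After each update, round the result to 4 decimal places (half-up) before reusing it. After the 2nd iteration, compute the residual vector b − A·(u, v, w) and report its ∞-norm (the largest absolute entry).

Iteration 1:
  u = (1 - (-1)·1.0000 - (-4)·1.0000) / (6) = 1.0000
  v = (-9 - (-2)·1.0000 - (-3)·1.0000) / (8) = -0.5000
  w = (7 - (-4)·1.0000 - (4)·-0.5000) / (9) = 1.4444
Iteration 2:
  u = (1 - (-1)·-0.5000 - (-4)·1.4444) / (6) = 1.0463
  v = (-9 - (-2)·1.0463 - (-3)·1.4444) / (8) = -0.3218
  w = (7 - (-4)·1.0463 - (4)·-0.3218) / (9) = 1.3858
Residual b − A·x = (-0.0564, -0.1756, 0.0002); ∞-norm = 0.1756

0.1756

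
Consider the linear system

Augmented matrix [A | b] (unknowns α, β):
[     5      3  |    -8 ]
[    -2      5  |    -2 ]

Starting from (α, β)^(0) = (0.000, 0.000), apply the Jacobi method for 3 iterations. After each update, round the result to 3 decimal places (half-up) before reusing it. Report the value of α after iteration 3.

-0.976

Iteration 1:
  α = (-8 - (3)·0.000) / (5) = -1.600
  β = (-2 - (-2)·0.000) / (5) = -0.400
Iteration 2:
  α = (-8 - (3)·-0.400) / (5) = -1.360
  β = (-2 - (-2)·-1.600) / (5) = -1.040
Iteration 3:
  α = (-8 - (3)·-1.040) / (5) = -0.976
  β = (-2 - (-2)·-1.360) / (5) = -0.944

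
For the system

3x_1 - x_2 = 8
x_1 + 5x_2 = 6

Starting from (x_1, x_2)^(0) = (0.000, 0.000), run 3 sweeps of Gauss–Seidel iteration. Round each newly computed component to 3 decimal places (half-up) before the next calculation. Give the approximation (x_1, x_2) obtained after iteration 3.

(2.874, 0.625)

Iteration 1:
  x_1 = (8 - (-1)·0.000) / (3) = 2.667
  x_2 = (6 - (1)·2.667) / (5) = 0.667
Iteration 2:
  x_1 = (8 - (-1)·0.667) / (3) = 2.889
  x_2 = (6 - (1)·2.889) / (5) = 0.622
Iteration 3:
  x_1 = (8 - (-1)·0.622) / (3) = 2.874
  x_2 = (6 - (1)·2.874) / (5) = 0.625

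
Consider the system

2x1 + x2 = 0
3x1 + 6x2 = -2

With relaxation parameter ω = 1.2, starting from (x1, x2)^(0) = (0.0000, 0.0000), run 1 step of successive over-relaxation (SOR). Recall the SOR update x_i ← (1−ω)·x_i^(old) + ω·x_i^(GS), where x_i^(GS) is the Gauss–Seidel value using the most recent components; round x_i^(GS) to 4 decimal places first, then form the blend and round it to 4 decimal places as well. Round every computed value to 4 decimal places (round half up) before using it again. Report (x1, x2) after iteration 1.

Iteration 1:
  x1: GS value = (0 - (1)·0.0000) / (2) = 0.0000;  x1 ← (1−ω)·0.0000 + ω·0.0000 = 0.0000
  x2: GS value = (-2 - (3)·0.0000) / (6) = -0.3333;  x2 ← (1−ω)·0.0000 + ω·-0.3333 = -0.4000

(0.0000, -0.4000)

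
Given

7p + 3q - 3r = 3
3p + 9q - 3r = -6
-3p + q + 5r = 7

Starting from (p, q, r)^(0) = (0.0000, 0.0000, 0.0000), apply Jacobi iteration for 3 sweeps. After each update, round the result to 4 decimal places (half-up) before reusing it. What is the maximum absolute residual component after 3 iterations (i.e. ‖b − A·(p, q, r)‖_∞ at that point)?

1.8950

Iteration 1:
  p = (3 - (3)·0.0000 - (-3)·0.0000) / (7) = 0.4286
  q = (-6 - (3)·0.0000 - (-3)·0.0000) / (9) = -0.6667
  r = (7 - (-3)·0.0000 - (1)·0.0000) / (5) = 1.4000
Iteration 2:
  p = (3 - (3)·-0.6667 - (-3)·1.4000) / (7) = 1.3143
  q = (-6 - (3)·0.4286 - (-3)·1.4000) / (9) = -0.3429
  r = (7 - (-3)·0.4286 - (1)·-0.6667) / (5) = 1.7905
Iteration 3:
  p = (3 - (3)·-0.3429 - (-3)·1.7905) / (7) = 1.3429
  q = (-6 - (3)·1.3143 - (-3)·1.7905) / (9) = -0.5079
  r = (7 - (-3)·1.3143 - (1)·-0.3429) / (5) = 2.2572
Residual b − A·x = (1.8950, 1.3140, 0.2506); ∞-norm = 1.8950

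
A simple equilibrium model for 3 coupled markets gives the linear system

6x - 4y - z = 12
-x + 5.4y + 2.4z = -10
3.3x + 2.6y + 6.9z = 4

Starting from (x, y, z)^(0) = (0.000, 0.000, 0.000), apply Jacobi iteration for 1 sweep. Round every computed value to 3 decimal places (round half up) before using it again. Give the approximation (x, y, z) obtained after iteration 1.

(2.000, -1.852, 0.580)

Iteration 1:
  x = (12 - (-4)·0.000 - (-1)·0.000) / (6) = 2.000
  y = (-10 - (-1)·0.000 - (2.4)·0.000) / (5.4) = -1.852
  z = (4 - (3.3)·0.000 - (2.6)·0.000) / (6.9) = 0.580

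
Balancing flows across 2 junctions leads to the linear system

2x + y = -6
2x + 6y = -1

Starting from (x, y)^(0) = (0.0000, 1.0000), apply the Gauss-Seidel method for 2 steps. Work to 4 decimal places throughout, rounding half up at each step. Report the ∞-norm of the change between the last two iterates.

Iteration 1:
  x = (-6 - (1)·1.0000) / (2) = -3.5000
  y = (-1 - (2)·-3.5000) / (6) = 1.0000
Iteration 2:
  x = (-6 - (1)·1.0000) / (2) = -3.5000
  y = (-1 - (2)·-3.5000) / (6) = 1.0000
Change: (0.0000, 0.0000) → max |·| = 0.0000

0.0000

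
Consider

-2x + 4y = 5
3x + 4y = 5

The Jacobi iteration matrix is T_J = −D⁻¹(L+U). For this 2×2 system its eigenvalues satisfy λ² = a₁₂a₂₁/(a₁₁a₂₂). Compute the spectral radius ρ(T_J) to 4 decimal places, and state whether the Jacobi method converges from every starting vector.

a₁₂a₂₁/(a₁₁a₂₂) = (4)·(3) / ((-2)·(4)) = -1.500000
ρ = √|-1.500000| = √1.500000 = 1.2247
ρ > 1, so Jacobi diverges

1.2247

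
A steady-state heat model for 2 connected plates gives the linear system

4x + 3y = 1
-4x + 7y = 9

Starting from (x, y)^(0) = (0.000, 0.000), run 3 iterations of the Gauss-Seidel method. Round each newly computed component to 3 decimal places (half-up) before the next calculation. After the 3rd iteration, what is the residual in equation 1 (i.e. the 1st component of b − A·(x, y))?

Iteration 1:
  x = (1 - (3)·0.000) / (4) = 0.250
  y = (9 - (-4)·0.250) / (7) = 1.429
Iteration 2:
  x = (1 - (3)·1.429) / (4) = -0.822
  y = (9 - (-4)·-0.822) / (7) = 0.816
Iteration 3:
  x = (1 - (3)·0.816) / (4) = -0.362
  y = (9 - (-4)·-0.362) / (7) = 1.079
Residual b − A·x = (-0.789, -0.001)

-0.789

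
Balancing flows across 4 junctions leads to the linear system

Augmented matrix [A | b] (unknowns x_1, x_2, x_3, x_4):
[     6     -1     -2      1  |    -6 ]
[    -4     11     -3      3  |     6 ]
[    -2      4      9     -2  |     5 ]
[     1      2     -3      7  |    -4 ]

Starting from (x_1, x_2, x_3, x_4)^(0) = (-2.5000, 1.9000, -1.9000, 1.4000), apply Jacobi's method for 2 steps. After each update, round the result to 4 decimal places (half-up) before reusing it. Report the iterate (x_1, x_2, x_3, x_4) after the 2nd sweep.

Iteration 1:
  x_1 = (-6 - (-1)·1.9000 - (-2)·-1.9000 - (1)·1.4000) / (6) = -1.5500
  x_2 = (6 - (-4)·-2.5000 - (-3)·-1.9000 - (3)·1.4000) / (11) = -1.2636
  x_3 = (5 - (-2)·-2.5000 - (4)·1.9000 - (-2)·1.4000) / (9) = -0.5333
  x_4 = (-4 - (1)·-2.5000 - (2)·1.9000 - (-3)·-1.9000) / (7) = -1.5714
Iteration 2:
  x_1 = (-6 - (-1)·-1.2636 - (-2)·-0.5333 - (1)·-1.5714) / (6) = -1.1265
  x_2 = (6 - (-4)·-1.5500 - (-3)·-0.5333 - (3)·-1.5714) / (11) = 0.2649
  x_3 = (5 - (-2)·-1.5500 - (4)·-1.2636 - (-2)·-1.5714) / (9) = 0.4235
  x_4 = (-4 - (1)·-1.5500 - (2)·-1.2636 - (-3)·-0.5333) / (7) = -0.2175

(-1.1265, 0.2649, 0.4235, -0.2175)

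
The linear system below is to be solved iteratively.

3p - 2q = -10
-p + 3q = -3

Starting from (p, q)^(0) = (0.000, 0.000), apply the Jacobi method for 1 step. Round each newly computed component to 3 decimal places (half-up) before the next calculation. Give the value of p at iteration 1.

Iteration 1:
  p = (-10 - (-2)·0.000) / (3) = -3.333
  q = (-3 - (-1)·0.000) / (3) = -1.000

-3.333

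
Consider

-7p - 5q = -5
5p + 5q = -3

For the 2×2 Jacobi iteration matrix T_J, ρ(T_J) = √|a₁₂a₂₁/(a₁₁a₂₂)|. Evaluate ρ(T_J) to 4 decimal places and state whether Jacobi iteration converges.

a₁₂a₂₁/(a₁₁a₂₂) = (-5)·(5) / ((-7)·(5)) = 0.714286
ρ = √|0.714286| = √0.714286 = 0.8452
ρ < 1, so Jacobi converges

0.8452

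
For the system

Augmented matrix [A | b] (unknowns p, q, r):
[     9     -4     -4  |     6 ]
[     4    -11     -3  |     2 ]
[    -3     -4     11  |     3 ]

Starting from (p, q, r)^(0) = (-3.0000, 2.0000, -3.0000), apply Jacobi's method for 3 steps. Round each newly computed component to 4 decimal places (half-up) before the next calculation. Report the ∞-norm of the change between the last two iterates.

Iteration 1:
  p = (6 - (-4)·2.0000 - (-4)·-3.0000) / (9) = 0.2222
  q = (2 - (4)·-3.0000 - (-3)·-3.0000) / (-11) = -0.4545
  r = (3 - (-3)·-3.0000 - (-4)·2.0000) / (11) = 0.1818
Iteration 2:
  p = (6 - (-4)·-0.4545 - (-4)·0.1818) / (9) = 0.5455
  q = (2 - (4)·0.2222 - (-3)·0.1818) / (-11) = -0.1506
  r = (3 - (-3)·0.2222 - (-4)·-0.4545) / (11) = 0.1681
Iteration 3:
  p = (6 - (-4)·-0.1506 - (-4)·0.1681) / (9) = 0.6744
  q = (2 - (4)·0.5455 - (-3)·0.1681) / (-11) = -0.0293
  r = (3 - (-3)·0.5455 - (-4)·-0.1506) / (11) = 0.3667
Change: (0.1289, 0.1213, 0.1986) → max |·| = 0.1986

0.1986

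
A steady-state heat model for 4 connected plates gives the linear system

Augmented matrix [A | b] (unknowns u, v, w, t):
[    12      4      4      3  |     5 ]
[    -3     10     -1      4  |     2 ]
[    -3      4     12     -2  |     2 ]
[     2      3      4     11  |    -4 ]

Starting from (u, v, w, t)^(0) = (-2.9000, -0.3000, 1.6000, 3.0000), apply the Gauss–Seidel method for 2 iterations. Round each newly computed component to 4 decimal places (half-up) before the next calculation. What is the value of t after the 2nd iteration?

Iteration 1:
  u = (5 - (4)·-0.3000 - (4)·1.6000 - (3)·3.0000) / (12) = -0.7667
  v = (2 - (-3)·-0.7667 - (-1)·1.6000 - (4)·3.0000) / (10) = -1.0700
  w = (2 - (-3)·-0.7667 - (4)·-1.0700 - (-2)·3.0000) / (12) = 0.8317
  t = (-4 - (2)·-0.7667 - (3)·-1.0700 - (4)·0.8317) / (11) = -0.2349
Iteration 2:
  u = (5 - (4)·-1.0700 - (4)·0.8317 - (3)·-0.2349) / (12) = 0.5548
  v = (2 - (-3)·0.5548 - (-1)·0.8317 - (4)·-0.2349) / (10) = 0.5436
  w = (2 - (-3)·0.5548 - (4)·0.5436 - (-2)·-0.2349) / (12) = 0.0850
  t = (-4 - (2)·0.5548 - (3)·0.5436 - (4)·0.0850) / (11) = -0.6437

-0.6437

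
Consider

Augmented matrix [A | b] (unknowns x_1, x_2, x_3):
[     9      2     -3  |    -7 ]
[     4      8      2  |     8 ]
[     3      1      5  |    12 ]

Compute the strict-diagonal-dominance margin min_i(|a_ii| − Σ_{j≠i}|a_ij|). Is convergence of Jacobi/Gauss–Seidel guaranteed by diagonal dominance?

1

row 1: |9| − (2+3) = 4
row 2: |8| − (4+2) = 2
row 3: |5| − (3+1) = 1
minimum over rows = 1 → strictly diagonally dominant (convergence guaranteed)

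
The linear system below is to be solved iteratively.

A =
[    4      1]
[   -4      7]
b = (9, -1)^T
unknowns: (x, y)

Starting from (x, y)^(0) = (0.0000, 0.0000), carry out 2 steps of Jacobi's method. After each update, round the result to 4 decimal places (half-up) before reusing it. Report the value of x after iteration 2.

Iteration 1:
  x = (9 - (1)·0.0000) / (4) = 2.2500
  y = (-1 - (-4)·0.0000) / (7) = -0.1429
Iteration 2:
  x = (9 - (1)·-0.1429) / (4) = 2.2857
  y = (-1 - (-4)·2.2500) / (7) = 1.1429

2.2857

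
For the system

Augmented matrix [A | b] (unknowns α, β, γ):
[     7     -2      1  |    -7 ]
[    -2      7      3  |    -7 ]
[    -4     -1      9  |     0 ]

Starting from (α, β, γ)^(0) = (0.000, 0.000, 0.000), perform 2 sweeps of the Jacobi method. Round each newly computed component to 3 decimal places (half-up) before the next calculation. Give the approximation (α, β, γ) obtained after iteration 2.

(-1.286, -1.286, -0.556)

Iteration 1:
  α = (-7 - (-2)·0.000 - (1)·0.000) / (7) = -1.000
  β = (-7 - (-2)·0.000 - (3)·0.000) / (7) = -1.000
  γ = (0 - (-4)·0.000 - (-1)·0.000) / (9) = 0.000
Iteration 2:
  α = (-7 - (-2)·-1.000 - (1)·0.000) / (7) = -1.286
  β = (-7 - (-2)·-1.000 - (3)·0.000) / (7) = -1.286
  γ = (0 - (-4)·-1.000 - (-1)·-1.000) / (9) = -0.556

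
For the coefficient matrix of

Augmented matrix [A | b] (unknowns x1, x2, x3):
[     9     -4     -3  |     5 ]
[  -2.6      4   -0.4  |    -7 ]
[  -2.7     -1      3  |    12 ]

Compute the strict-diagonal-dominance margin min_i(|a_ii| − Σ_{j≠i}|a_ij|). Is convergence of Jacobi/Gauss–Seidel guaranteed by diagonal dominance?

row 1: |9| − (4+3) = 2
row 2: |4| − (2.6+0.4) = 1
row 3: |3| − (2.7+1) = -0.7
minimum over rows = -0.7 → not strictly diagonally dominant

-0.7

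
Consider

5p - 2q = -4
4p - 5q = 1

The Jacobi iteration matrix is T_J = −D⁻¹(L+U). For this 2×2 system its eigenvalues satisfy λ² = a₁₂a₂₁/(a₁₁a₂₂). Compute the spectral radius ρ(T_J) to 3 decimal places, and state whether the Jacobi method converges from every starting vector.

a₁₂a₂₁/(a₁₁a₂₂) = (-2)·(4) / ((5)·(-5)) = 0.320000
ρ = √|0.320000| = √0.320000 = 0.566
ρ < 1, so Jacobi converges

0.566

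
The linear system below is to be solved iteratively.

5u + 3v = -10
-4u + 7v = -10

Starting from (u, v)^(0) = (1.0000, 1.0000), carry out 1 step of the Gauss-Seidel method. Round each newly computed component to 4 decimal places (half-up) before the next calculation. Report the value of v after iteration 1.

-2.9143

Iteration 1:
  u = (-10 - (3)·1.0000) / (5) = -2.6000
  v = (-10 - (-4)·-2.6000) / (7) = -2.9143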